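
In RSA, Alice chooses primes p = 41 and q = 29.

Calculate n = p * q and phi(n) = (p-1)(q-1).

Step 1: n = p * q = 41 * 29 = 1189.
Step 2: phi(n) = (p-1)(q-1) = 40 * 28 = 1120.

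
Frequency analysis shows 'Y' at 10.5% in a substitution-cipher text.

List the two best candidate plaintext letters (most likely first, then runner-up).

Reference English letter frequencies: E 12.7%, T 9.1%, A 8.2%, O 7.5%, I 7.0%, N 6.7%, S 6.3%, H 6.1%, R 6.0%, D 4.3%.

Step 1: Observed frequency of 'Y' is 10.5%.
Step 2: Compute distances to each reference frequency and sort:
  T (9.1%): difference = 1.4% <-- BEST
  E (12.7%): difference = 2.2% <-- RUNNER-UP
  A (8.2%): difference = 2.3%
  O (7.5%): difference = 3.0%
  I (7.0%): difference = 3.5%
Step 3: Most likely is 'T' (9.1%, diff 1.4%); second most likely is 'E' (12.7%, diff 2.2%).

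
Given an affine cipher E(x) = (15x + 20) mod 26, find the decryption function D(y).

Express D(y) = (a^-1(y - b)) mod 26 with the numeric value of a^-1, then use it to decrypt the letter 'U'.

Step 1: Find a^-1, the modular inverse of 15 mod 26.
Step 2: We need 15 * a^-1 = 1 (mod 26).
Step 3: 15 * 7 = 105 = 4 * 26 + 1, so a^-1 = 7.
Step 4: D(y) = 7(y - 20) mod 26.
Step 5: Apply to 'U' (y = 20): D(20) = 7 * (20 - 20) mod 26 = 7 * 0 mod 26 = 0 -> 'A'.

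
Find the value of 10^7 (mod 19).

Step 1: Compute 10^7 mod 19 step by step, reducing modulo 19 at each step.
  10^1 mod 19 = 10
  10^2 mod 19 = (10 * 10) mod 19 = 5
  10^3 mod 19 = (5 * 10) mod 19 = 12
  10^4 mod 19 = (12 * 10) mod 19 = 6
  10^5 mod 19 = (6 * 10) mod 19 = 3
  10^6 mod 19 = (3 * 10) mod 19 = 11
  10^7 mod 19 = (11 * 10) mod 19 = 15
Step 2: Result = 15.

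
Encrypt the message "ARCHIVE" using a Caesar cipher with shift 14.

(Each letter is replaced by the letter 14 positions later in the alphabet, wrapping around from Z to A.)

Step 1: For each letter, shift forward by 14 positions (mod 26).
  A (position 0) -> position (0+14) mod 26 = 14 -> O
  R (position 17) -> position (17+14) mod 26 = 5 -> F
  C (position 2) -> position (2+14) mod 26 = 16 -> Q
  H (position 7) -> position (7+14) mod 26 = 21 -> V
  I (position 8) -> position (8+14) mod 26 = 22 -> W
  V (position 21) -> position (21+14) mod 26 = 9 -> J
  E (position 4) -> position (4+14) mod 26 = 18 -> S
Result: OFQVWJS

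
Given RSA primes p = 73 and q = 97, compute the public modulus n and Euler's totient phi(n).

Step 1: n = p * q = 73 * 97 = 7081.
Step 2: phi(n) = (p-1)(q-1) = 72 * 96 = 6912.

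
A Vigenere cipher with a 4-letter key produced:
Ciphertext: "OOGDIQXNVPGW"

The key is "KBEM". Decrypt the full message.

Step 1: Key 'KBEM' has length 4. Extended key: KBEMKBEMKBEM
Step 2: Decrypt each position:
  O(14) - K(10) = 4 = E
  O(14) - B(1) = 13 = N
  G(6) - E(4) = 2 = C
  D(3) - M(12) = 17 = R
  I(8) - K(10) = 24 = Y
  Q(16) - B(1) = 15 = P
  X(23) - E(4) = 19 = T
  N(13) - M(12) = 1 = B
  V(21) - K(10) = 11 = L
  P(15) - B(1) = 14 = O
  G(6) - E(4) = 2 = C
  W(22) - M(12) = 10 = K
Plaintext: ENCRYPTBLOCK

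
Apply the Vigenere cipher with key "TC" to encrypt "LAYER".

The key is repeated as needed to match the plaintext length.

Step 1: Repeat key to match plaintext length:
  Plaintext: LAYER
  Key:       TCTCT
Step 2: Encrypt each letter:
  L(11) + T(19) = (11+19) mod 26 = 4 = E
  A(0) + C(2) = (0+2) mod 26 = 2 = C
  Y(24) + T(19) = (24+19) mod 26 = 17 = R
  E(4) + C(2) = (4+2) mod 26 = 6 = G
  R(17) + T(19) = (17+19) mod 26 = 10 = K
Ciphertext: ECRGK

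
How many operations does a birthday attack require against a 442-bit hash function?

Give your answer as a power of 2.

Step 1: The birthday paradox gives collision probability ~50% after sqrt(2^n) = 2^(n/2) hashes.
Step 2: For 442-bit output: 2^(442/2) = 2^221.
Step 3: Approximately 2^221 hash computations needed.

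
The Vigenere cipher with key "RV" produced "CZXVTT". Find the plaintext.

Step 1: Extend key: RVRVRV
Step 2: Decrypt each letter (c - k) mod 26:
  C(2) - R(17) = (2-17) mod 26 = 11 = L
  Z(25) - V(21) = (25-21) mod 26 = 4 = E
  X(23) - R(17) = (23-17) mod 26 = 6 = G
  V(21) - V(21) = (21-21) mod 26 = 0 = A
  T(19) - R(17) = (19-17) mod 26 = 2 = C
  T(19) - V(21) = (19-21) mod 26 = 24 = Y
Plaintext: LEGACY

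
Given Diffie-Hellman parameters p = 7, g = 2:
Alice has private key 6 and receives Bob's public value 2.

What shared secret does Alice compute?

Step 1: s = B^a mod p = 2^6 mod 7.
  2^1 mod 7 = 2
  2^2 mod 7 = (2 * 2) mod 7 = 4
  2^3 mod 7 = (4 * 2) mod 7 = 1
  2^4 mod 7 = (1 * 2) mod 7 = 2
  2^5 mod 7 = (2 * 2) mod 7 = 4
  2^6 mod 7 = (4 * 2) mod 7 = 1
Result: shared secret = 1.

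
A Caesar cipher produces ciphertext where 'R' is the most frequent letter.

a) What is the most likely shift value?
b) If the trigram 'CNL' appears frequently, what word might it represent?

Step 1: In English, 'E' is the most frequent letter (12.7%).
Step 2: The most frequent ciphertext letter is 'R' (position 17).
Step 3: Shift = (17 - 4) mod 26 = 13.
Step 4: Decrypt 'CNL' by shifting back 13:
  C -> P
  N -> A
  L -> Y
Step 5: 'CNL' decrypts to 'PAY'.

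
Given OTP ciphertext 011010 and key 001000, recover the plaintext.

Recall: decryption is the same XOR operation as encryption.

Step 1: XOR ciphertext with key:
  Ciphertext: 011010
  Key:        001000
  XOR:        010010
Step 2: Plaintext = 010010 = 18 in decimal.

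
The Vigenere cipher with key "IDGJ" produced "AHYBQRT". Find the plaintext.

Step 1: Extend key: IDGJIDG
Step 2: Decrypt each letter (c - k) mod 26:
  A(0) - I(8) = (0-8) mod 26 = 18 = S
  H(7) - D(3) = (7-3) mod 26 = 4 = E
  Y(24) - G(6) = (24-6) mod 26 = 18 = S
  B(1) - J(9) = (1-9) mod 26 = 18 = S
  Q(16) - I(8) = (16-8) mod 26 = 8 = I
  R(17) - D(3) = (17-3) mod 26 = 14 = O
  T(19) - G(6) = (19-6) mod 26 = 13 = N
Plaintext: SESSION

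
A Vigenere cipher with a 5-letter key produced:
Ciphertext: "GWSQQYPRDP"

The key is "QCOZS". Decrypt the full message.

Step 1: Key 'QCOZS' has length 5. Extended key: QCOZSQCOZS
Step 2: Decrypt each position:
  G(6) - Q(16) = 16 = Q
  W(22) - C(2) = 20 = U
  S(18) - O(14) = 4 = E
  Q(16) - Z(25) = 17 = R
  Q(16) - S(18) = 24 = Y
  Y(24) - Q(16) = 8 = I
  P(15) - C(2) = 13 = N
  R(17) - O(14) = 3 = D
  D(3) - Z(25) = 4 = E
  P(15) - S(18) = 23 = X
Plaintext: QUERYINDEX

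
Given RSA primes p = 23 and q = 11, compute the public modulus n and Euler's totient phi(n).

Step 1: n = p * q = 23 * 11 = 253.
Step 2: phi(n) = (p-1)(q-1) = 22 * 10 = 220.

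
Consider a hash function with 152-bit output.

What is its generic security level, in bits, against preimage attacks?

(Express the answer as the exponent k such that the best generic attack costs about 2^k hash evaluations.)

Step 1: The hash has a 152-bit output.
Step 2: Preimage resistance means: given a digest h(x), it should be infeasible to find any input that hashes to it.
With a 152-bit output there are 2^152 possible digests, so a generic brute-force preimage search costs about 2^152 evaluations.
Step 3: Security level = 152 bits.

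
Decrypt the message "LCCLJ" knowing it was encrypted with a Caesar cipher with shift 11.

Step 1: Reverse the shift by subtracting 11 from each letter position.
  L (position 11) -> position (11-11) mod 26 = 0 -> A
  C (position 2) -> position (2-11) mod 26 = 17 -> R
  C (position 2) -> position (2-11) mod 26 = 17 -> R
  L (position 11) -> position (11-11) mod 26 = 0 -> A
  J (position 9) -> position (9-11) mod 26 = 24 -> Y
Decrypted message: ARRAY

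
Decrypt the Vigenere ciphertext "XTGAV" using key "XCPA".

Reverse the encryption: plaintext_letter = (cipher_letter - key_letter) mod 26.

Step 1: Extend key: XCPAX
Step 2: Decrypt each letter (c - k) mod 26:
  X(23) - X(23) = (23-23) mod 26 = 0 = A
  T(19) - C(2) = (19-2) mod 26 = 17 = R
  G(6) - P(15) = (6-15) mod 26 = 17 = R
  A(0) - A(0) = (0-0) mod 26 = 0 = A
  V(21) - X(23) = (21-23) mod 26 = 24 = Y
Plaintext: ARRAY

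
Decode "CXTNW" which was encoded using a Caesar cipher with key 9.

Step 1: Reverse the shift by subtracting 9 from each letter position.
  C (position 2) -> position (2-9) mod 26 = 19 -> T
  X (position 23) -> position (23-9) mod 26 = 14 -> O
  T (position 19) -> position (19-9) mod 26 = 10 -> K
  N (position 13) -> position (13-9) mod 26 = 4 -> E
  W (position 22) -> position (22-9) mod 26 = 13 -> N
Decrypted message: TOKEN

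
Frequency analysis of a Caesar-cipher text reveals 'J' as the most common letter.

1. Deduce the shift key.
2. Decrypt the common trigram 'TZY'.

Step 1: In English, 'E' is the most frequent letter (12.7%).
Step 2: The most frequent ciphertext letter is 'J' (position 9).
Step 3: Shift = (9 - 4) mod 26 = 5.
Step 4: Decrypt 'TZY' by shifting back 5:
  T -> O
  Z -> U
  Y -> T
Step 5: 'TZY' decrypts to 'OUT'.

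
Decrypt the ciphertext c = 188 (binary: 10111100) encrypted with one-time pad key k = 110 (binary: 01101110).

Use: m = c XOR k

Step 1: XOR ciphertext with key:
  Ciphertext: 10111100
  Key:        01101110
  XOR:        11010010
Step 2: Plaintext = 11010010 = 210 in decimal.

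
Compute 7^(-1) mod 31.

Step 1: We need x such that 7 * x = 1 (mod 31).
Step 2: Using the extended Euclidean algorithm or trial:
  7 * 9 = 63 = 2 * 31 + 1.
Step 3: Since 63 mod 31 = 1, the inverse is x = 9.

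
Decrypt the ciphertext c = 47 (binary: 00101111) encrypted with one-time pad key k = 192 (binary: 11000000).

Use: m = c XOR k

Step 1: XOR ciphertext with key:
  Ciphertext: 00101111
  Key:        11000000
  XOR:        11101111
Step 2: Plaintext = 11101111 = 239 in decimal.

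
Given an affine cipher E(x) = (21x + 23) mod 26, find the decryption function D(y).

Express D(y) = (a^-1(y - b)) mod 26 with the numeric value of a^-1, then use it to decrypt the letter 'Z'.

Step 1: Find a^-1, the modular inverse of 21 mod 26.
Step 2: We need 21 * a^-1 = 1 (mod 26).
Step 3: 21 * 5 = 105 = 4 * 26 + 1, so a^-1 = 5.
Step 4: D(y) = 5(y - 23) mod 26.
Step 5: Apply to 'Z' (y = 25): D(25) = 5 * (25 - 23) mod 26 = 5 * 2 mod 26 = 10 -> 'K'.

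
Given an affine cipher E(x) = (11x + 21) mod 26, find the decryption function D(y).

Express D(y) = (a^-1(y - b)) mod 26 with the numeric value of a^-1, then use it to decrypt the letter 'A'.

Step 1: Find a^-1, the modular inverse of 11 mod 26.
Step 2: We need 11 * a^-1 = 1 (mod 26).
Step 3: 11 * 19 = 209 = 8 * 26 + 1, so a^-1 = 19.
Step 4: D(y) = 19(y - 21) mod 26.
Step 5: Apply to 'A' (y = 0): D(0) = 19 * (0 - 21) mod 26 = 19 * -21 mod 26 = 17 -> 'R'.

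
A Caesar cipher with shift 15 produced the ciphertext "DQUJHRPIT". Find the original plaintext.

Step 1: Reverse the shift by subtracting 15 from each letter position.
  D (position 3) -> position (3-15) mod 26 = 14 -> O
  Q (position 16) -> position (16-15) mod 26 = 1 -> B
  U (position 20) -> position (20-15) mod 26 = 5 -> F
  J (position 9) -> position (9-15) mod 26 = 20 -> U
  H (position 7) -> position (7-15) mod 26 = 18 -> S
  R (position 17) -> position (17-15) mod 26 = 2 -> C
  P (position 15) -> position (15-15) mod 26 = 0 -> A
  I (position 8) -> position (8-15) mod 26 = 19 -> T
  T (position 19) -> position (19-15) mod 26 = 4 -> E
Decrypted message: OBFUSCATE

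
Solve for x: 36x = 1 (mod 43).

Step 1: We need x such that 36 * x = 1 (mod 43).
Step 2: Using the extended Euclidean algorithm or trial:
  36 * 6 = 216 = 5 * 43 + 1.
Step 3: Since 216 mod 43 = 1, the inverse is x = 6.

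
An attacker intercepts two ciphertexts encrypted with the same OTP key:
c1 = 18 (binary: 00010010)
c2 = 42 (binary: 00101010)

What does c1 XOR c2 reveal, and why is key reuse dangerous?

Step 1: c1 XOR c2 = (m1 XOR k) XOR (m2 XOR k).
Step 2: By XOR associativity/commutativity: = m1 XOR m2 XOR k XOR k = m1 XOR m2.
Step 3: 00010010 XOR 00101010 = 00111000 = 56.
Step 4: The key cancels out! An attacker learns m1 XOR m2 = 56, revealing the relationship between plaintexts.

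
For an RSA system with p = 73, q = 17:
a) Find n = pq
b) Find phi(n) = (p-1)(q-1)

Step 1: n = p * q = 73 * 17 = 1241.
Step 2: phi(n) = (p-1)(q-1) = 72 * 16 = 1152.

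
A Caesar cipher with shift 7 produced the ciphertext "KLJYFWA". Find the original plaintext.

Step 1: Reverse the shift by subtracting 7 from each letter position.
  K (position 10) -> position (10-7) mod 26 = 3 -> D
  L (position 11) -> position (11-7) mod 26 = 4 -> E
  J (position 9) -> position (9-7) mod 26 = 2 -> C
  Y (position 24) -> position (24-7) mod 26 = 17 -> R
  F (position 5) -> position (5-7) mod 26 = 24 -> Y
  W (position 22) -> position (22-7) mod 26 = 15 -> P
  A (position 0) -> position (0-7) mod 26 = 19 -> T
Decrypted message: DECRYPT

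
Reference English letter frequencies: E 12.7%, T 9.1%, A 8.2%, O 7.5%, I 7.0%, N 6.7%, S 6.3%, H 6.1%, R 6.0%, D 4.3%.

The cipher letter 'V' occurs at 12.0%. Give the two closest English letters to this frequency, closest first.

Step 1: Observed frequency of 'V' is 12.0%.
Step 2: Compute distances to each reference frequency and sort:
  E (12.7%): difference = 0.7% <-- BEST
  T (9.1%): difference = 2.9% <-- RUNNER-UP
  A (8.2%): difference = 3.8%
  O (7.5%): difference = 4.5%
  I (7.0%): difference = 5.0%
Step 3: Most likely is 'E' (12.7%, diff 0.7%); second most likely is 'T' (9.1%, diff 2.9%).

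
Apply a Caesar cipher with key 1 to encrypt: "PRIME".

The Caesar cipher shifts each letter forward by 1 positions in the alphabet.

Step 1: For each letter, shift forward by 1 positions (mod 26).
  P (position 15) -> position (15+1) mod 26 = 16 -> Q
  R (position 17) -> position (17+1) mod 26 = 18 -> S
  I (position 8) -> position (8+1) mod 26 = 9 -> J
  M (position 12) -> position (12+1) mod 26 = 13 -> N
  E (position 4) -> position (4+1) mod 26 = 5 -> F
Result: QSJNF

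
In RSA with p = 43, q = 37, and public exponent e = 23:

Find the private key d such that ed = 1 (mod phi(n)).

Step 1: n = 43 * 37 = 1591.
Step 2: phi(n) = 42 * 36 = 1512.
Step 3: Find d such that 23 * d = 1 (mod 1512).
Step 4: d = 23^(-1) mod 1512 = 263.
Verification: 23 * 263 = 6049 = 4 * 1512 + 1.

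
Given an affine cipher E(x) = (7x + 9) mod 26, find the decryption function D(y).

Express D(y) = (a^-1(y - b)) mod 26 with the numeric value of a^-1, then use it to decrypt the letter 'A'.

Step 1: Find a^-1, the modular inverse of 7 mod 26.
Step 2: We need 7 * a^-1 = 1 (mod 26).
Step 3: 7 * 15 = 105 = 4 * 26 + 1, so a^-1 = 15.
Step 4: D(y) = 15(y - 9) mod 26.
Step 5: Apply to 'A' (y = 0): D(0) = 15 * (0 - 9) mod 26 = 15 * -9 mod 26 = 21 -> 'V'.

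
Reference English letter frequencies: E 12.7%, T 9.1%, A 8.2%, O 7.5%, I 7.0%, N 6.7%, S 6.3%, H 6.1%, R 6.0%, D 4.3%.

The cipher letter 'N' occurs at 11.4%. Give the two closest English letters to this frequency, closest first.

Step 1: Observed frequency of 'N' is 11.4%.
Step 2: Compute distances to each reference frequency and sort:
  E (12.7%): difference = 1.3% <-- BEST
  T (9.1%): difference = 2.3% <-- RUNNER-UP
  A (8.2%): difference = 3.2%
  O (7.5%): difference = 3.9%
  I (7.0%): difference = 4.4%
Step 3: Most likely is 'E' (12.7%, diff 1.3%); second most likely is 'T' (9.1%, diff 2.3%).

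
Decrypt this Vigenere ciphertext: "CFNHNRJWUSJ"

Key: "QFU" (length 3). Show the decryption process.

Step 1: Key 'QFU' has length 3. Extended key: QFUQFUQFUQF
Step 2: Decrypt each position:
  C(2) - Q(16) = 12 = M
  F(5) - F(5) = 0 = A
  N(13) - U(20) = 19 = T
  H(7) - Q(16) = 17 = R
  N(13) - F(5) = 8 = I
  R(17) - U(20) = 23 = X
  J(9) - Q(16) = 19 = T
  W(22) - F(5) = 17 = R
  U(20) - U(20) = 0 = A
  S(18) - Q(16) = 2 = C
  J(9) - F(5) = 4 = E
Plaintext: MATRIXTRACE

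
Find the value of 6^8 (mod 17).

Step 1: Compute 6^8 mod 17 step by step, reducing modulo 17 at each step.
  6^1 mod 17 = 6
  6^2 mod 17 = (6 * 6) mod 17 = 2
  6^3 mod 17 = (2 * 6) mod 17 = 12
  6^4 mod 17 = (12 * 6) mod 17 = 4
  6^5 mod 17 = (4 * 6) mod 17 = 7
  6^6 mod 17 = (7 * 6) mod 17 = 8
  6^7 mod 17 = (8 * 6) mod 17 = 14
  6^8 mod 17 = (14 * 6) mod 17 = 16
Step 2: Result = 16.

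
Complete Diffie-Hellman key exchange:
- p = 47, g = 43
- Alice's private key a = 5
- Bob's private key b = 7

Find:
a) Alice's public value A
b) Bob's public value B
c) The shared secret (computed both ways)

Step 1: A = g^a mod p = 43^5 mod 47 = 10.
Step 2: B = g^b mod p = 43^7 mod 47 = 19.
Step 3: Alice computes s = B^a mod p = 19^5 mod 47 = 45.
Step 4: Bob computes s = A^b mod p = 10^7 mod 47 = 45.
Both sides agree: shared secret = 45.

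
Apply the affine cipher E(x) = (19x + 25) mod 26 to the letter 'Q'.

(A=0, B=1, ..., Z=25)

Step 1: Convert 'Q' to number: x = 16.
Step 2: E(16) = (19 * 16 + 25) mod 26 = 329 mod 26 = 17.
Step 3: Convert 17 back to letter: R.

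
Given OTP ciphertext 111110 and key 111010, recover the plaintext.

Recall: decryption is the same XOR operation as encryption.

Step 1: XOR ciphertext with key:
  Ciphertext: 111110
  Key:        111010
  XOR:        000100
Step 2: Plaintext = 000100 = 4 in decimal.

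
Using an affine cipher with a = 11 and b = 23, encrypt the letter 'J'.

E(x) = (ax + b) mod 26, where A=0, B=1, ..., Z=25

Step 1: Convert 'J' to number: x = 9.
Step 2: E(9) = (11 * 9 + 23) mod 26 = 122 mod 26 = 18.
Step 3: Convert 18 back to letter: S.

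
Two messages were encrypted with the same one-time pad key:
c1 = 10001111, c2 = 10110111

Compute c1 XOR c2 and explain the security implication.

Step 1: c1 XOR c2 = (m1 XOR k) XOR (m2 XOR k).
Step 2: By XOR associativity/commutativity: = m1 XOR m2 XOR k XOR k = m1 XOR m2.
Step 3: 10001111 XOR 10110111 = 00111000 = 56.
Step 4: The key cancels out! An attacker learns m1 XOR m2 = 56, revealing the relationship between plaintexts.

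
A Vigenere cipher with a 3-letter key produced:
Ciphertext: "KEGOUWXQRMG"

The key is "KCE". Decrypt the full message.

Step 1: Key 'KCE' has length 3. Extended key: KCEKCEKCEKC
Step 2: Decrypt each position:
  K(10) - K(10) = 0 = A
  E(4) - C(2) = 2 = C
  G(6) - E(4) = 2 = C
  O(14) - K(10) = 4 = E
  U(20) - C(2) = 18 = S
  W(22) - E(4) = 18 = S
  X(23) - K(10) = 13 = N
  Q(16) - C(2) = 14 = O
  R(17) - E(4) = 13 = N
  M(12) - K(10) = 2 = C
  G(6) - C(2) = 4 = E
Plaintext: ACCESSNONCE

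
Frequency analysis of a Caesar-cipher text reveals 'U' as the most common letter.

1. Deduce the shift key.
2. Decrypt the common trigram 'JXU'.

Step 1: In English, 'E' is the most frequent letter (12.7%).
Step 2: The most frequent ciphertext letter is 'U' (position 20).
Step 3: Shift = (20 - 4) mod 26 = 16.
Step 4: Decrypt 'JXU' by shifting back 16:
  J -> T
  X -> H
  U -> E
Step 5: 'JXU' decrypts to 'THE'.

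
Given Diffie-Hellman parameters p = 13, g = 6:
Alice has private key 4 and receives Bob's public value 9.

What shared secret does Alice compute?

Step 1: s = B^a mod p = 9^4 mod 13.
  9^1 mod 13 = 9
  9^2 mod 13 = (9 * 9) mod 13 = 3
  9^3 mod 13 = (3 * 9) mod 13 = 1
  9^4 mod 13 = (1 * 9) mod 13 = 9
Result: shared secret = 9.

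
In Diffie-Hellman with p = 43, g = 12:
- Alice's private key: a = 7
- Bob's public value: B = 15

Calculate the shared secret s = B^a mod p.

Step 1: s = B^a mod p = 15^7 mod 43.
  15^1 mod 43 = 15
  15^2 mod 43 = (15 * 15) mod 43 = 10
  15^3 mod 43 = (10 * 15) mod 43 = 21
  15^4 mod 43 = (21 * 15) mod 43 = 14
  15^5 mod 43 = (14 * 15) mod 43 = 38
  15^6 mod 43 = (38 * 15) mod 43 = 11
  15^7 mod 43 = (11 * 15) mod 43 = 36
Result: shared secret = 36.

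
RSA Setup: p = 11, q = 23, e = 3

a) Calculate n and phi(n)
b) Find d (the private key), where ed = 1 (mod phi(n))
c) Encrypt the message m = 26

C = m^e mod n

Step 1: n = 11 * 23 = 253.
Step 2: phi(n) = (11-1)(23-1) = 10 * 22 = 220.
Step 3: Find d = 3^(-1) mod 220 = 147.
  Verify: 3 * 147 = 441 = 1 (mod 220).
Step 4: C = 26^3 mod 253 = 119.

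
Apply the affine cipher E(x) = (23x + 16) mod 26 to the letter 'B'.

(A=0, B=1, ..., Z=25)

Step 1: Convert 'B' to number: x = 1.
Step 2: E(1) = (23 * 1 + 16) mod 26 = 39 mod 26 = 13.
Step 3: Convert 13 back to letter: N.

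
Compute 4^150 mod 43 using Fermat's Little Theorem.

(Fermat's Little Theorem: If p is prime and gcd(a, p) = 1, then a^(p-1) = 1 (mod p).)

Step 1: Since 43 is prime, by Fermat's Little Theorem: 4^42 = 1 (mod 43).
Step 2: Reduce exponent: 150 mod 42 = 24.
Step 3: So 4^150 = 4^24 (mod 43).
Step 4: 4^24 mod 43 = 21.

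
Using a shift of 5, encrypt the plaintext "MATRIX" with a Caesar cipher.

Step 1: For each letter, shift forward by 5 positions (mod 26).
  M (position 12) -> position (12+5) mod 26 = 17 -> R
  A (position 0) -> position (0+5) mod 26 = 5 -> F
  T (position 19) -> position (19+5) mod 26 = 24 -> Y
  R (position 17) -> position (17+5) mod 26 = 22 -> W
  I (position 8) -> position (8+5) mod 26 = 13 -> N
  X (position 23) -> position (23+5) mod 26 = 2 -> C
Result: RFYWNC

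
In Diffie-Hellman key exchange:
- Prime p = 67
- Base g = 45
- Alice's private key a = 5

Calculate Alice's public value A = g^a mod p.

Step 1: A = g^a mod p = 45^5 mod 67.
  45^1 mod 67 = 45
  45^2 mod 67 = (45 * 45) mod 67 = 15
  45^3 mod 67 = (15 * 45) mod 67 = 5
  45^4 mod 67 = (5 * 45) mod 67 = 24
  45^5 mod 67 = (24 * 45) mod 67 = 8
Result: A = 8.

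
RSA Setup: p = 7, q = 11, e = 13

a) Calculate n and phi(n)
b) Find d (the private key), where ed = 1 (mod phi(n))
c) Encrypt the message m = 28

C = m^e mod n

Step 1: n = 7 * 11 = 77.
Step 2: phi(n) = (7-1)(11-1) = 6 * 10 = 60.
Step 3: Find d = 13^(-1) mod 60 = 37.
  Verify: 13 * 37 = 481 = 1 (mod 60).
Step 4: C = 28^13 mod 77 = 7.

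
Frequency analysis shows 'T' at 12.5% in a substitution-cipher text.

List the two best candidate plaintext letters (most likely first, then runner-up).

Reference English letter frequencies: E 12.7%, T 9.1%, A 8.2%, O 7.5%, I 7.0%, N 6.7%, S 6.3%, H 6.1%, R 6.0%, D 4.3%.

Step 1: Observed frequency of 'T' is 12.5%.
Step 2: Compute distances to each reference frequency and sort:
  E (12.7%): difference = 0.2% <-- BEST
  T (9.1%): difference = 3.4% <-- RUNNER-UP
  A (8.2%): difference = 4.3%
  O (7.5%): difference = 5.0%
  I (7.0%): difference = 5.5%
Step 3: Most likely is 'E' (12.7%, diff 0.2%); second most likely is 'T' (9.1%, diff 3.4%).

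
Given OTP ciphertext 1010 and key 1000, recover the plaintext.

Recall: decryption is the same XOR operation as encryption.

Step 1: XOR ciphertext with key:
  Ciphertext: 1010
  Key:        1000
  XOR:        0010
Step 2: Plaintext = 0010 = 2 in decimal.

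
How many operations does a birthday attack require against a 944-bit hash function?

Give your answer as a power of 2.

Step 1: The birthday paradox gives collision probability ~50% after sqrt(2^n) = 2^(n/2) hashes.
Step 2: For 944-bit output: 2^(944/2) = 2^472.
Step 3: Approximately 2^472 hash computations needed.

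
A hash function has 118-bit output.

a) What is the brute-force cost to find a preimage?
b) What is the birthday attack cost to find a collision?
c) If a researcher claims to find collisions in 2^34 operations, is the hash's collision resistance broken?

Step 1: Preimage resistance requires brute-force of 2^118 operations.
Step 2: Collision resistance (birthday bound) = 2^(118/2) = 2^59.
Step 3: The claimed attack costs 2^34 operations.
Step 4: Since 2^34 < 2^59, the claimed attack beats the generic birthday bound, so collision resistance is broken.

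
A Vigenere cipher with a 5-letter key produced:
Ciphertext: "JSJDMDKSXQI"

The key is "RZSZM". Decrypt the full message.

Step 1: Key 'RZSZM' has length 5. Extended key: RZSZMRZSZMR
Step 2: Decrypt each position:
  J(9) - R(17) = 18 = S
  S(18) - Z(25) = 19 = T
  J(9) - S(18) = 17 = R
  D(3) - Z(25) = 4 = E
  M(12) - M(12) = 0 = A
  D(3) - R(17) = 12 = M
  K(10) - Z(25) = 11 = L
  S(18) - S(18) = 0 = A
  X(23) - Z(25) = 24 = Y
  Q(16) - M(12) = 4 = E
  I(8) - R(17) = 17 = R
Plaintext: STREAMLAYER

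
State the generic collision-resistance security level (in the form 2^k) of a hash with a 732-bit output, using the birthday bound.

Step 1: The birthday paradox gives collision probability ~50% after sqrt(2^n) = 2^(n/2) hashes.
Step 2: For 732-bit output: 2^(732/2) = 2^366.
Step 3: Approximately 2^366 hash computations needed.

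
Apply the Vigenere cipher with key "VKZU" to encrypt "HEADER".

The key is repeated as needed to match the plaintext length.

Step 1: Repeat key to match plaintext length:
  Plaintext: HEADER
  Key:       VKZUVK
Step 2: Encrypt each letter:
  H(7) + V(21) = (7+21) mod 26 = 2 = C
  E(4) + K(10) = (4+10) mod 26 = 14 = O
  A(0) + Z(25) = (0+25) mod 26 = 25 = Z
  D(3) + U(20) = (3+20) mod 26 = 23 = X
  E(4) + V(21) = (4+21) mod 26 = 25 = Z
  R(17) + K(10) = (17+10) mod 26 = 1 = B
Ciphertext: COZXZB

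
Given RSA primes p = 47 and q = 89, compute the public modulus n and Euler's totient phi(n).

Step 1: n = p * q = 47 * 89 = 4183.
Step 2: phi(n) = (p-1)(q-1) = 46 * 88 = 4048.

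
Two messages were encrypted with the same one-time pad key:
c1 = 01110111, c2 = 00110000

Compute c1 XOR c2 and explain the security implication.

Step 1: c1 XOR c2 = (m1 XOR k) XOR (m2 XOR k).
Step 2: By XOR associativity/commutativity: = m1 XOR m2 XOR k XOR k = m1 XOR m2.
Step 3: 01110111 XOR 00110000 = 01000111 = 71.
Step 4: The key cancels out! An attacker learns m1 XOR m2 = 71, revealing the relationship between plaintexts.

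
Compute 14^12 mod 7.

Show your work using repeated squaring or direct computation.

Step 1: Compute 14^12 mod 7 step by step, reducing modulo 7 at each step.
  14^1 mod 7 = 0
  14^2 mod 7 = (0 * 14) mod 7 = 0
  14^3 mod 7 = (0 * 14) mod 7 = 0
  14^4 mod 7 = (0 * 14) mod 7 = 0
  14^5 mod 7 = (0 * 14) mod 7 = 0
  14^6 mod 7 = (0 * 14) mod 7 = 0
  14^7 mod 7 = (0 * 14) mod 7 = 0
  14^8 mod 7 = (0 * 14) mod 7 = 0
  14^9 mod 7 = (0 * 14) mod 7 = 0
  14^10 mod 7 = (0 * 14) mod 7 = 0
  14^11 mod 7 = (0 * 14) mod 7 = 0
  14^12 mod 7 = (0 * 14) mod 7 = 0
Step 2: Result = 0.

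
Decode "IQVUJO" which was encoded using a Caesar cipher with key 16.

Step 1: Reverse the shift by subtracting 16 from each letter position.
  I (position 8) -> position (8-16) mod 26 = 18 -> S
  Q (position 16) -> position (16-16) mod 26 = 0 -> A
  V (position 21) -> position (21-16) mod 26 = 5 -> F
  U (position 20) -> position (20-16) mod 26 = 4 -> E
  J (position 9) -> position (9-16) mod 26 = 19 -> T
  O (position 14) -> position (14-16) mod 26 = 24 -> Y
Decrypted message: SAFETY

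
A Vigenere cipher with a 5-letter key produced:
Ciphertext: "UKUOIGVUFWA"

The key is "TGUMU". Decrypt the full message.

Step 1: Key 'TGUMU' has length 5. Extended key: TGUMUTGUMUT
Step 2: Decrypt each position:
  U(20) - T(19) = 1 = B
  K(10) - G(6) = 4 = E
  U(20) - U(20) = 0 = A
  O(14) - M(12) = 2 = C
  I(8) - U(20) = 14 = O
  G(6) - T(19) = 13 = N
  V(21) - G(6) = 15 = P
  U(20) - U(20) = 0 = A
  F(5) - M(12) = 19 = T
  W(22) - U(20) = 2 = C
  A(0) - T(19) = 7 = H
Plaintext: BEACONPATCH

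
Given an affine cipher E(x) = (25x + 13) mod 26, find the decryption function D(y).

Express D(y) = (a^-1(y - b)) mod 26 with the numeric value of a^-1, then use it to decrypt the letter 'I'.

Step 1: Find a^-1, the modular inverse of 25 mod 26.
Step 2: We need 25 * a^-1 = 1 (mod 26).
Step 3: 25 * 25 = 625 = 24 * 26 + 1, so a^-1 = 25.
Step 4: D(y) = 25(y - 13) mod 26.
Step 5: Apply to 'I' (y = 8): D(8) = 25 * (8 - 13) mod 26 = 25 * -5 mod 26 = 5 -> 'F'.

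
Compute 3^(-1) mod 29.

Step 1: We need x such that 3 * x = 1 (mod 29).
Step 2: Using the extended Euclidean algorithm or trial:
  3 * 10 = 30 = 1 * 29 + 1.
Step 3: Since 30 mod 29 = 1, the inverse is x = 10.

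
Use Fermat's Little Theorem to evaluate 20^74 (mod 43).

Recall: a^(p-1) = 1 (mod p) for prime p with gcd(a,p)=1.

Step 1: Since 43 is prime, by Fermat's Little Theorem: 20^42 = 1 (mod 43).
Step 2: Reduce exponent: 74 mod 42 = 32.
Step 3: So 20^74 = 20^32 (mod 43).
Step 4: 20^32 mod 43 = 25.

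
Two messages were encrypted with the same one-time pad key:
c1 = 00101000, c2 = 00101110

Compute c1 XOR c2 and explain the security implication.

Step 1: c1 XOR c2 = (m1 XOR k) XOR (m2 XOR k).
Step 2: By XOR associativity/commutativity: = m1 XOR m2 XOR k XOR k = m1 XOR m2.
Step 3: 00101000 XOR 00101110 = 00000110 = 6.
Step 4: The key cancels out! An attacker learns m1 XOR m2 = 6, revealing the relationship between plaintexts.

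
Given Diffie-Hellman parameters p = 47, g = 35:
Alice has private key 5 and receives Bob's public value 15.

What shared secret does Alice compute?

Step 1: s = B^a mod p = 15^5 mod 47.
  15^1 mod 47 = 15
  15^2 mod 47 = (15 * 15) mod 47 = 37
  15^3 mod 47 = (37 * 15) mod 47 = 38
  15^4 mod 47 = (38 * 15) mod 47 = 6
  15^5 mod 47 = (6 * 15) mod 47 = 43
Result: shared secret = 43.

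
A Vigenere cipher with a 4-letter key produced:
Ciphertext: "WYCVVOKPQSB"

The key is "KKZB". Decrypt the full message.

Step 1: Key 'KKZB' has length 4. Extended key: KKZBKKZBKKZ
Step 2: Decrypt each position:
  W(22) - K(10) = 12 = M
  Y(24) - K(10) = 14 = O
  C(2) - Z(25) = 3 = D
  V(21) - B(1) = 20 = U
  V(21) - K(10) = 11 = L
  O(14) - K(10) = 4 = E
  K(10) - Z(25) = 11 = L
  P(15) - B(1) = 14 = O
  Q(16) - K(10) = 6 = G
  S(18) - K(10) = 8 = I
  B(1) - Z(25) = 2 = C
Plaintext: MODULELOGIC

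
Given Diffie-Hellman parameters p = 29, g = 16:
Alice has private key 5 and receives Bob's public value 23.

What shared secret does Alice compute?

Step 1: s = B^a mod p = 23^5 mod 29.
  23^1 mod 29 = 23
  23^2 mod 29 = (23 * 23) mod 29 = 7
  23^3 mod 29 = (7 * 23) mod 29 = 16
  23^4 mod 29 = (16 * 23) mod 29 = 20
  23^5 mod 29 = (20 * 23) mod 29 = 25
Result: shared secret = 25.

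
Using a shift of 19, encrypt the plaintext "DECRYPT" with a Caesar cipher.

Step 1: For each letter, shift forward by 19 positions (mod 26).
  D (position 3) -> position (3+19) mod 26 = 22 -> W
  E (position 4) -> position (4+19) mod 26 = 23 -> X
  C (position 2) -> position (2+19) mod 26 = 21 -> V
  R (position 17) -> position (17+19) mod 26 = 10 -> K
  Y (position 24) -> position (24+19) mod 26 = 17 -> R
  P (position 15) -> position (15+19) mod 26 = 8 -> I
  T (position 19) -> position (19+19) mod 26 = 12 -> M
Result: WXVKRIM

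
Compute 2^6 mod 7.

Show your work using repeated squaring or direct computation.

Step 1: Compute 2^6 mod 7 step by step, reducing modulo 7 at each step.
  2^1 mod 7 = 2
  2^2 mod 7 = (2 * 2) mod 7 = 4
  2^3 mod 7 = (4 * 2) mod 7 = 1
  2^4 mod 7 = (1 * 2) mod 7 = 2
  2^5 mod 7 = (2 * 2) mod 7 = 4
  2^6 mod 7 = (4 * 2) mod 7 = 1
Step 2: Result = 1.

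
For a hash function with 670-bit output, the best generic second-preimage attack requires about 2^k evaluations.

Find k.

Step 1: The hash has a 670-bit output.
Step 2: Second-preimage resistance means: given a specific input x, it should be infeasible to find a different y with h(y) = h(x).
With a 670-bit output, a generic search for a second preimage costs about 2^670 evaluations (each trial matches the fixed target with probability 2^-670).
Step 3: Security level = 670 bits.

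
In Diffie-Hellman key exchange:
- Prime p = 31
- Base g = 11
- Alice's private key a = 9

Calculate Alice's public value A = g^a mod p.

Step 1: A = g^a mod p = 11^9 mod 31.
  11^1 mod 31 = 11
  11^2 mod 31 = (11 * 11) mod 31 = 28
  11^3 mod 31 = (28 * 11) mod 31 = 29
  11^4 mod 31 = (29 * 11) mod 31 = 9
  11^5 mod 31 = (9 * 11) mod 31 = 6
  11^6 mod 31 = (6 * 11) mod 31 = 4
  11^7 mod 31 = (4 * 11) mod 31 = 13
  11^8 mod 31 = (13 * 11) mod 31 = 19
  11^9 mod 31 = (19 * 11) mod 31 = 23
Result: A = 23.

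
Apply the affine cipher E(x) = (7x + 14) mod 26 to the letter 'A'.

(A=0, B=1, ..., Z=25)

Step 1: Convert 'A' to number: x = 0.
Step 2: E(0) = (7 * 0 + 14) mod 26 = 14 mod 26 = 14.
Step 3: Convert 14 back to letter: O.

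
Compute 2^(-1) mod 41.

Step 1: We need x such that 2 * x = 1 (mod 41).
Step 2: Using the extended Euclidean algorithm or trial:
  2 * 21 = 42 = 1 * 41 + 1.
Step 3: Since 42 mod 41 = 1, the inverse is x = 21.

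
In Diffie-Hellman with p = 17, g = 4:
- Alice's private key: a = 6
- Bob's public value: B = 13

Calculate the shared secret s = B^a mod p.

Step 1: s = B^a mod p = 13^6 mod 17.
  13^1 mod 17 = 13
  13^2 mod 17 = (13 * 13) mod 17 = 16
  13^3 mod 17 = (16 * 13) mod 17 = 4
  13^4 mod 17 = (4 * 13) mod 17 = 1
  13^5 mod 17 = (1 * 13) mod 17 = 13
  13^6 mod 17 = (13 * 13) mod 17 = 16
Result: shared secret = 16.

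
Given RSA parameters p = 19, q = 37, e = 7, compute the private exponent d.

Step 1: n = 19 * 37 = 703.
Step 2: phi(n) = 18 * 36 = 648.
Step 3: Find d such that 7 * d = 1 (mod 648).
Step 4: d = 7^(-1) mod 648 = 463.
Verification: 7 * 463 = 3241 = 5 * 648 + 1.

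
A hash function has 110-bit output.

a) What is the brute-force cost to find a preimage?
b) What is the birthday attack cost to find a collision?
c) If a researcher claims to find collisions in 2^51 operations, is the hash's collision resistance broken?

Step 1: Preimage resistance requires brute-force of 2^110 operations.
Step 2: Collision resistance (birthday bound) = 2^(110/2) = 2^55.
Step 3: The claimed attack costs 2^51 operations.
Step 4: Since 2^51 < 2^55, the claimed attack beats the generic birthday bound, so collision resistance is broken.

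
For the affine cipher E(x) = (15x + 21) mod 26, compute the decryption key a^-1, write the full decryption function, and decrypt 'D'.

Step 1: Find a^-1, the modular inverse of 15 mod 26.
Step 2: We need 15 * a^-1 = 1 (mod 26).
Step 3: 15 * 7 = 105 = 4 * 26 + 1, so a^-1 = 7.
Step 4: D(y) = 7(y - 21) mod 26.
Step 5: Apply to 'D' (y = 3): D(3) = 7 * (3 - 21) mod 26 = 7 * -18 mod 26 = 4 -> 'E'.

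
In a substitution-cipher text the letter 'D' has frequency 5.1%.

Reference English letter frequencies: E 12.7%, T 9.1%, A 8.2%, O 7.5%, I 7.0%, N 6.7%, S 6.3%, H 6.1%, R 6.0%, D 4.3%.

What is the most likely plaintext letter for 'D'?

Step 1: The observed frequency is 5.1%.
Step 2: Compare with English frequencies:
  E: 12.7% (difference: 7.6%)
  T: 9.1% (difference: 4.0%)
  A: 8.2% (difference: 3.1%)
  O: 7.5% (difference: 2.4%)
  I: 7.0% (difference: 1.9%)
  N: 6.7% (difference: 1.6%)
  S: 6.3% (difference: 1.2%)
  H: 6.1% (difference: 1.0%)
  R: 6.0% (difference: 0.9%)
  D: 4.3% (difference: 0.8%) <-- closest
Step 3: 'D' most likely represents 'D' (frequency 4.3%).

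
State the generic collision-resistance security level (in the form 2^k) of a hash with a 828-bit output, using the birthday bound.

Step 1: The birthday paradox gives collision probability ~50% after sqrt(2^n) = 2^(n/2) hashes.
Step 2: For 828-bit output: 2^(828/2) = 2^414.
Step 3: Approximately 2^414 hash computations needed.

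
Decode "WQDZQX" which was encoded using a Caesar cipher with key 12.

Step 1: Reverse the shift by subtracting 12 from each letter position.
  W (position 22) -> position (22-12) mod 26 = 10 -> K
  Q (position 16) -> position (16-12) mod 26 = 4 -> E
  D (position 3) -> position (3-12) mod 26 = 17 -> R
  Z (position 25) -> position (25-12) mod 26 = 13 -> N
  Q (position 16) -> position (16-12) mod 26 = 4 -> E
  X (position 23) -> position (23-12) mod 26 = 11 -> L
Decrypted message: KERNEL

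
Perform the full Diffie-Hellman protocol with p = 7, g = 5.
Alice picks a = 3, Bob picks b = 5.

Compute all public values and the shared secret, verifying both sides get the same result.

Step 1: A = g^a mod p = 5^3 mod 7 = 6.
Step 2: B = g^b mod p = 5^5 mod 7 = 3.
Step 3: Alice computes s = B^a mod p = 3^3 mod 7 = 6.
Step 4: Bob computes s = A^b mod p = 6^5 mod 7 = 6.
Both sides agree: shared secret = 6.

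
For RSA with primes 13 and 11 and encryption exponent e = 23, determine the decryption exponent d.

Step 1: n = 13 * 11 = 143.
Step 2: phi(n) = 12 * 10 = 120.
Step 3: Find d such that 23 * d = 1 (mod 120).
Step 4: d = 23^(-1) mod 120 = 47.
Verification: 23 * 47 = 1081 = 9 * 120 + 1.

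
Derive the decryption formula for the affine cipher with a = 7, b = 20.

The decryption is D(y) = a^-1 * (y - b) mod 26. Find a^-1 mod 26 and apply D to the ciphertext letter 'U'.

Step 1: Find a^-1, the modular inverse of 7 mod 26.
Step 2: We need 7 * a^-1 = 1 (mod 26).
Step 3: 7 * 15 = 105 = 4 * 26 + 1, so a^-1 = 15.
Step 4: D(y) = 15(y - 20) mod 26.
Step 5: Apply to 'U' (y = 20): D(20) = 15 * (20 - 20) mod 26 = 15 * 0 mod 26 = 0 -> 'A'.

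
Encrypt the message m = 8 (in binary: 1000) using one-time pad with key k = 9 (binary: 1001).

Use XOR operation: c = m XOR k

Step 1: Write out the XOR operation bit by bit:
  Message: 1000
  Key:     1001
  XOR:     0001
Step 2: Convert to decimal: 0001 = 1.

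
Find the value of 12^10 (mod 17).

Step 1: Compute 12^10 mod 17 step by step, reducing modulo 17 at each step.
  12^1 mod 17 = 12
  12^2 mod 17 = (12 * 12) mod 17 = 8
  12^3 mod 17 = (8 * 12) mod 17 = 11
  12^4 mod 17 = (11 * 12) mod 17 = 13
  12^5 mod 17 = (13 * 12) mod 17 = 3
  12^6 mod 17 = (3 * 12) mod 17 = 2
  12^7 mod 17 = (2 * 12) mod 17 = 7
  12^8 mod 17 = (7 * 12) mod 17 = 16
  12^9 mod 17 = (16 * 12) mod 17 = 5
  12^10 mod 17 = (5 * 12) mod 17 = 9
Step 2: Result = 9.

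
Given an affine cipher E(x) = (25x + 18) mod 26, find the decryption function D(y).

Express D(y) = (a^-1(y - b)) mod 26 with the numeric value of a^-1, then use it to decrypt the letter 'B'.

Step 1: Find a^-1, the modular inverse of 25 mod 26.
Step 2: We need 25 * a^-1 = 1 (mod 26).
Step 3: 25 * 25 = 625 = 24 * 26 + 1, so a^-1 = 25.
Step 4: D(y) = 25(y - 18) mod 26.
Step 5: Apply to 'B' (y = 1): D(1) = 25 * (1 - 18) mod 26 = 25 * -17 mod 26 = 17 -> 'R'.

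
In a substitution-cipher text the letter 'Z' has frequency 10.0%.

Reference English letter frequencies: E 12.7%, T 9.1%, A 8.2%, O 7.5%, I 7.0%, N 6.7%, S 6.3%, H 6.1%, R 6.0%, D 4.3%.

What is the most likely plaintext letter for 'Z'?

Step 1: The observed frequency is 10.0%.
Step 2: Compare with English frequencies:
  E: 12.7% (difference: 2.7%)
  T: 9.1% (difference: 0.9%) <-- closest
  A: 8.2% (difference: 1.8%)
  O: 7.5% (difference: 2.5%)
  I: 7.0% (difference: 3.0%)
  N: 6.7% (difference: 3.3%)
  S: 6.3% (difference: 3.7%)
  H: 6.1% (difference: 3.9%)
  R: 6.0% (difference: 4.0%)
  D: 4.3% (difference: 5.7%)
Step 3: 'Z' most likely represents 'T' (frequency 9.1%).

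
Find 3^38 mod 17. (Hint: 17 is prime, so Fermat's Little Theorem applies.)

Step 1: Since 17 is prime, by Fermat's Little Theorem: 3^16 = 1 (mod 17).
Step 2: Reduce exponent: 38 mod 16 = 6.
Step 3: So 3^38 = 3^6 (mod 17).
Step 4: 3^6 mod 17 = 15.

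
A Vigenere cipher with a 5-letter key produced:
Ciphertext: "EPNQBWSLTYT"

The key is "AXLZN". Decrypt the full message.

Step 1: Key 'AXLZN' has length 5. Extended key: AXLZNAXLZNA
Step 2: Decrypt each position:
  E(4) - A(0) = 4 = E
  P(15) - X(23) = 18 = S
  N(13) - L(11) = 2 = C
  Q(16) - Z(25) = 17 = R
  B(1) - N(13) = 14 = O
  W(22) - A(0) = 22 = W
  S(18) - X(23) = 21 = V
  L(11) - L(11) = 0 = A
  T(19) - Z(25) = 20 = U
  Y(24) - N(13) = 11 = L
  T(19) - A(0) = 19 = T
Plaintext: ESCROWVAULT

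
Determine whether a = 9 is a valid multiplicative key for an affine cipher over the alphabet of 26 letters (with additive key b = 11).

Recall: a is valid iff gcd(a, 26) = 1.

Step 1: Compute gcd(9, 26).
Step 2: gcd(9, 26) = 1.
Since gcd = 1, 9 is coprime with 26, so it is a valid key.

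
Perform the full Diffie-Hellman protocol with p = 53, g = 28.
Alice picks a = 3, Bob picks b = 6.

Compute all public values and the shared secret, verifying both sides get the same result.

Step 1: A = g^a mod p = 28^3 mod 53 = 10.
Step 2: B = g^b mod p = 28^6 mod 53 = 47.
Step 3: Alice computes s = B^a mod p = 47^3 mod 53 = 49.
Step 4: Bob computes s = A^b mod p = 10^6 mod 53 = 49.
Both sides agree: shared secret = 49.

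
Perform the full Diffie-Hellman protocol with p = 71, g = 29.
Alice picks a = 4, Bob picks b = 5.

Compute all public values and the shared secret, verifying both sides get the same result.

Step 1: A = g^a mod p = 29^4 mod 71 = 50.
Step 2: B = g^b mod p = 29^5 mod 71 = 30.
Step 3: Alice computes s = B^a mod p = 30^4 mod 71 = 32.
Step 4: Bob computes s = A^b mod p = 50^5 mod 71 = 32.
Both sides agree: shared secret = 32.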